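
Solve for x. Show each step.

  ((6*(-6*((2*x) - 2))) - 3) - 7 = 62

Step 1. [((6*(-6*((2*x) - 2))) - 3) - 7 = 62] 7 comes off first (add 7). So sub: (6*(-6*((2*x) - 2))) - 3 = 69.
Step 2. [(6*(-6*((2*x) - 2))) - 3 = 69] the outer -3 inverts by adding 3 ⇒ sub: 6*(-6*((2*x) - 2)) = 72.
Step 3. [6*(-6*((2*x) - 2)) = 72] LHS = 6·(…); ÷6 both sides. So div: -6*((2*x) - 2) = 12.
Step 4. [-6*((2*x) - 2) = 12] -6 out front; divide by -6. So div: (2*x) - 2 = -2.
Step 5. [(2*x) - 2 = -2] 2 divides every term; factor it out ⇒ factor: x - 1 = -1.
Step 6. [x - 1 = -1] the outer -1 inverts by adding 1. So sub: x = 0.

Answer: x ∈ {0}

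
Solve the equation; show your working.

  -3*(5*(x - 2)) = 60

Step 1. [-3*(5*(x - 2)) = 60] -3 out front; divide by -3 ⇒ div: 5*(x - 2) = -20.
Step 2. [5*(x - 2) = -20] 5·(inner) — divide through by 5. So div: x - 2 = -4.
Step 3. [x - 2 = -4] -2 is outermost — add 2 both sides. So sub: x = -2.

Answer: x ∈ {-2}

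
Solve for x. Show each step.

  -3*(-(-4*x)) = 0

Step 1. [-3*(-(-4*x)) = 0] divide by the outer -3 ⇒ div: -(-4*x) = 0.
Step 2. [-(-4*x) = 0] LHS negated; negate both sides ⇒ neg: -4*x = 0.
Step 3. [-4*x = 0] -4 out front; divide by -4. So div: x = 0.

Answer: x ∈ {0}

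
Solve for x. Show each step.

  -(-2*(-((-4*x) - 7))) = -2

Step 1. [-(-2*(-((-4*x) - 7))) = -2] flip signs both sides, so neg: -2*(-((-4*x) - 7)) = 2.
Step 2. [-2*(-((-4*x) - 7)) = 2] -2 out front; divide by -2. So div: -((-4*x) - 7) = -1.
Step 3. [-((-4*x) - 7) = -1] leading − — multiply by −1, so neg: (-4*x) - 7 = 1.
Step 4. [(-4*x) - 7 = 1] the outer -7 inverts by adding 7, so sub: -4*x = 8.
Step 5. [-4*x = 8] -4 out front; divide by -4, so div: x = -2.

Answer: x ∈ {-2}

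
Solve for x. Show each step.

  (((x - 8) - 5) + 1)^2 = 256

Step 1. [(((x - 8) - 5) + 1)^2 = 256] LHS squared, RHS 256 ≥ 0: apply √ (±), so sqrt: ((x - 8) - 5) + 1 = 16 or -16.
Step 2. [((x - 8) - 5) + 1 = 16 or -16] 1 comes off first (subtract 1). So sub: (x - 8) - 5 = 15 or -17.
Step 3. [(x - 8) - 5 = 15 or -17] peel the -5: add 5 from each side, so sub: x - 8 = 20 or -12.
Step 4. [x - 8 = 20 or -12] the outer -8 inverts by adding 8, so sub: x = 28 or -4.

Answer: x ∈ {-4, 28}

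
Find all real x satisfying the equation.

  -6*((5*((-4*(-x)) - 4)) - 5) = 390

Step 1. [-6*((5*((-4*(-x)) - 4)) - 5) = 390] leading coefficient -6: divide by -6. So div: (5*((-4*(-x)) - 4)) - 5 = -65.
Step 2. [(5*((-4*(-x)) - 4)) - 5 = -65] peel the -5: add 5 from each side, so sub: 5*((-4*(-x)) - 4) = -60.
Step 3. [5*((-4*(-x)) - 4) = -60] divide by the outer 5, so div: (-4*(-x)) - 4 = -12.
Step 4. [(-4*(-x)) - 4 = -12] common factor -4 (LHS and -12) — divide through. So factor: (-x) + 1 = 3.
Step 5. [(-x) + 1 = 3] peel the +1: subtract 1 from each side ⇒ sub: -x = 2.
Step 6. [-x = 2] LHS negated; negate both sides ⇒ neg: x = -2.

Answer: x ∈ {-2}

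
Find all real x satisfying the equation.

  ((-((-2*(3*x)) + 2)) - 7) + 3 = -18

Step 1. [((-((-2*(3*x)) + 2)) - 7) + 3 = -18] peel the +3: subtract 3 from each side, so sub: (-((-2*(3*x)) + 2)) - 7 = -21.
Step 2. [(-((-2*(3*x)) + 2)) - 7 = -21] -7 is outermost — add 7 both sides. So sub: -((-2*(3*x)) + 2) = -14.
Step 3. [-((-2*(3*x)) + 2) = -14] leading − — multiply by −1 ⇒ neg: (-2*(3*x)) + 2 = 14.
Step 4. [(-2*(3*x)) + 2 = 14] +2 is outermost — subtract 2 both sides, so sub: -2*(3*x) = 12.
Step 5. [-2*(3*x) = 12] divide by the outer -2 ⇒ div: 3*x = -6.
Step 6. [3*x = -6] leading coefficient 3: divide by 3 ⇒ div: x = -2.

Answer: x ∈ {-2}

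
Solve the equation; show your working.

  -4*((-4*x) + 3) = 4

Step 1. [-4*((-4*x) + 3) = 4] leading coefficient -4: divide by -4. So div: (-4*x) + 3 = -1.
Step 2. [(-4*x) + 3 = -1] the outer +3 inverts by subtracting 3 ⇒ sub: -4*x = -4.
Step 3. [-4*x = -4] LHS = -4·(…); ÷-4 both sides, so div: x = 1.

Answer: x ∈ {1}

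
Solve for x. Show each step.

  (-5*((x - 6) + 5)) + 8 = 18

Step 1. [(-5*((x - 6) + 5)) + 8 = 18] subtract 8: x sits inside (… + 8), so sub: -5*((x - 6) + 5) = 10.
Step 2. [-5*((x - 6) + 5) = 10] -5·(inner) — divide through by -5 ⇒ div: (x - 6) + 5 = -2.
Step 3. [(x - 6) + 5 = -2] subtract 5: x sits inside (… + 5). So sub: x - 6 = -7.
Step 4. [x - 6 = -7] peel the -6: add 6 from each side, so sub: x = -1.

Answer: x ∈ {-1}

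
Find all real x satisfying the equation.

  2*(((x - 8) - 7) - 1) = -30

Step 1. [2*(((x - 8) - 7) - 1) = -30] LHS = 2·(…); ÷2 both sides. So div: ((x - 8) - 7) - 1 = -15.
Step 2. [((x - 8) - 7) - 1 = -15] add 1: x sits inside (… - 1). So sub: (x - 8) - 7 = -14.
Step 3. [(x - 8) - 7 = -14] -7 is outermost — add 7 both sides ⇒ sub: x - 8 = -7.
Step 4. [x - 8 = -7] peel the -8: add 8 from each side ⇒ sub: x = 1.

Answer: x ∈ {1}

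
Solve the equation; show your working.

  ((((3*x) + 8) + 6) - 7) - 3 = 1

Step 1. [((((3*x) + 8) + 6) - 7) - 3 = 1] the outer -3 inverts by adding 3 ⇒ sub: (((3*x) + 8) + 6) - 7 = 4.
Step 2. [(((3*x) + 8) + 6) - 7 = 4] add 7: x sits inside (… - 7) ⇒ sub: ((3*x) + 8) + 6 = 11.
Step 3. [((3*x) + 8) + 6 = 11] peel the +6: subtract 6 from each side. So sub: (3*x) + 8 = 5.
Step 4. [(3*x) + 8 = 5] the outer +8 inverts by subtracting 8, so sub: 3*x = -3.
Step 5. [3*x = -3] 3·(inner) — divide through by 3, so div: x = -1.

Answer: x ∈ {-1}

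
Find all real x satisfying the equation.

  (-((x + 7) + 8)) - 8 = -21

Step 1. [(-((x + 7) + 8)) - 8 = -21] the outer -8 inverts by adding 8 ⇒ sub: -((x + 7) + 8) = -13.
Step 2. [-((x + 7) + 8) = -13] LHS negated; negate both sides, so neg: (x + 7) + 8 = 13.
Step 3. [(x + 7) + 8 = 13] +8 is outermost — subtract 8 both sides, so sub: x + 7 = 5.
Step 4. [x + 7 = 5] peel the +7: subtract 7 from each side, so sub: x = -2.

Answer: x ∈ {-2}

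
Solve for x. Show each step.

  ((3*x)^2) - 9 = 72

Step 1. [((3*x)^2) - 9 = 72] peel the -9: add 9 from each side. So sub: (3*x)^2 = 81.
Step 2. [(3*x)^2 = 81] √ both sides: 81 ≥ 0 gives two branches. So sqrt: 3*x = 9 or -9.
Step 3. [3*x = 9 or -9] leading coefficient 3: divide by 3. So div: x = 3 or -3.

Answer: x ∈ {-3, 3}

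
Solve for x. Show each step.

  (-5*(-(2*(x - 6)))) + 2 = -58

Step 1. [(-5*(-(2*(x - 6)))) + 2 = -58] subtract 2: x sits inside (… + 2), so sub: -5*(-(2*(x - 6))) = -60.
Step 2. [-5*(-(2*(x - 6))) = -60] divide by the outer -5 ⇒ div: -(2*(x - 6)) = 12.
Step 3. [-(2*(x - 6)) = 12] LHS negated; negate both sides ⇒ neg: 2*(x - 6) = -12.
Step 4. [2*(x - 6) = -12] leading coefficient 2: divide by 2 ⇒ div: x - 6 = -6.
Step 5. [x - 6 = -6] peel the -6: add 6 from each side ⇒ sub: x = 0.

Answer: x ∈ {0}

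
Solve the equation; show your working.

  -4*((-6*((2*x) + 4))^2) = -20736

Step 1. [-4*((-6*((2*x) + 4))^2) = -20736] -4 out front; divide by -4. So div: (-6*((2*x) + 4))^2 = 5184.
Step 2. [(-6*((2*x) + 4))^2 = 5184] LHS squared, RHS 5184 ≥ 0: apply √ (±), so sqrt: -6*((2*x) + 4) = 72 or -72.
Step 3. [-6*((2*x) + 4) = 72 or -72] -6 out front; divide by -6. So div: (2*x) + 4 = -12 or 12.
Step 4. [(2*x) + 4 = -12 or 12] 2 divides every term; factor it out, so factor: x + 2 = -6 or 6.
Step 5. [x + 2 = -6 or 6] +2 is outermost — subtract 2 both sides. So sub: x = -8 or 4.

Answer: x ∈ {-8, 4}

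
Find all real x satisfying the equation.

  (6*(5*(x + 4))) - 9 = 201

Step 1. [(6*(5*(x + 4))) - 9 = 201] 9 comes off first (add 9). So sub: 6*(5*(x + 4)) = 210.
Step 2. [6*(5*(x + 4)) = 210] 6·(inner) — divide through by 6 ⇒ div: 5*(x + 4) = 35.
Step 3. [5*(x + 4) = 35] leading coefficient 5: divide by 5, so div: x + 4 = 7.
Step 4. [x + 4 = 7] subtract 4: x sits inside (… + 4). So sub: x = 3.

Answer: x ∈ {3}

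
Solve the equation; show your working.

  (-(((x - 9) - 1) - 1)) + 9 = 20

Step 1. [(-(((x - 9) - 1) - 1)) + 9 = 20] the outer +9 inverts by subtracting 9, so sub: -(((x - 9) - 1) - 1) = 11.
Step 2. [-(((x - 9) - 1) - 1) = 11] flip signs both sides. So neg: ((x - 9) - 1) - 1 = -11.
Step 3. [((x - 9) - 1) - 1 = -11] 1 comes off first (add 1). So sub: (x - 9) - 1 = -10.
Step 4. [(x - 9) - 1 = -10] add 1: x sits inside (… - 1) ⇒ sub: x - 9 = -9.
Step 5. [x - 9 = -9] the outer -9 inverts by adding 9, so sub: x = 0.

Answer: x ∈ {0}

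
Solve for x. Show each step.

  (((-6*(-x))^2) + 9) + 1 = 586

Step 1. [(((-6*(-x))^2) + 9) + 1 = 586] 1 comes off first (subtract 1), so sub: ((-6*(-x))^2) + 9 = 585.
Step 2. [((-6*(-x))^2) + 9 = 585] peel the +9: subtract 9 from each side ⇒ sub: (-6*(-x))^2 = 576.
Step 3. [(-6*(-x))^2 = 576] √ both sides: 576 ≥ 0 gives two branches, so sqrt: -6*(-x) = 24 or -24.
Step 4. [-6*(-x) = 24 or -24] divide by the outer -6, so div: -x = -4 or 4.
Step 5. [-x = -4 or 4] LHS negated; negate both sides. So neg: x = 4 or -4.

Answer: x ∈ {-4, 4}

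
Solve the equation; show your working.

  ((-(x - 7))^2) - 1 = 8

Step 1. [((-(x - 7))^2) - 1 = 8] peel the -1: add 1 from each side ⇒ sub: (-(x - 7))^2 = 9.
Step 2. [(-(x - 7))^2 = 9] 9 ≥ 0, LHS is (·)² — take ±√, so sqrt: -(x - 7) = 3 or -3.
Step 3. [-(x - 7) = 3 or -3] LHS negated; negate both sides ⇒ neg: x - 7 = -3 or 3.
Step 4. [x - 7 = -3 or 3] the outer -7 inverts by adding 7 ⇒ sub: x = 4 or 10.

Answer: x ∈ {4, 10}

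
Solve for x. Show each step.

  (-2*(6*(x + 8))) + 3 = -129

Step 1. [(-2*(6*(x + 8))) + 3 = -129] the outer +3 inverts by subtracting 3, so sub: -2*(6*(x + 8)) = -132.
Step 2. [-2*(6*(x + 8)) = -132] -2·(inner) — divide through by -2, so div: 6*(x + 8) = 66.
Step 3. [6*(x + 8) = 66] 6·(inner) — divide through by 6. So div: x + 8 = 11.
Step 4. [x + 8 = 11] the outer +8 inverts by subtracting 8 ⇒ sub: x = 3.

Answer: x ∈ {3}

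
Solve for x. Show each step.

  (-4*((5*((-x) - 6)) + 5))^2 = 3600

Step 1. [(-4*((5*((-x) - 6)) + 5))^2 = 3600] √ both sides: 3600 ≥ 0 gives two branches. So sqrt: -4*((5*((-x) - 6)) + 5) = 60 or -60.
Step 2. [-4*((5*((-x) - 6)) + 5) = 60 or -60] -4 out front; divide by -4. So div: (5*((-x) - 6)) + 5 = -15 or 15.
Step 3. [(5*((-x) - 6)) + 5 = -15 or 15] 5 divides every term; factor it out, so factor: ((-x) - 6) + 1 = -3 or 3.
Step 4. [((-x) - 6) + 1 = -3 or 3] 1 comes off first (subtract 1), so sub: (-x) - 6 = -4 or 2.
Step 5. [(-x) - 6 = -4 or 2] the outer -6 inverts by adding 6 ⇒ sub: -x = 2 or 8.
Step 6. [-x = 2 or 8] leading − — multiply by −1, so neg: x = -2 or -8.

Answer: x ∈ {-8, -2}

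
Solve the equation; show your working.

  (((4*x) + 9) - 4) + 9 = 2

Step 1. [(((4*x) + 9) - 4) + 9 = 2] the outer +9 inverts by subtracting 9. So sub: ((4*x) + 9) - 4 = -7.
Step 2. [((4*x) + 9) - 4 = -7] 4 comes off first (add 4). So sub: (4*x) + 9 = -3.
Step 3. [(4*x) + 9 = -3] +9 is outermost — subtract 9 both sides, so sub: 4*x = -12.
Step 4. [4*x = -12] leading coefficient 4: divide by 4 ⇒ div: x = -3.

Answer: x ∈ {-3}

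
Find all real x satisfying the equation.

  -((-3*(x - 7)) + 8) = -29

Step 1. [-((-3*(x - 7)) + 8) = -29] flip signs both sides, so neg: (-3*(x - 7)) + 8 = 29.
Step 2. [(-3*(x - 7)) + 8 = 29] peel the +8: subtract 8 from each side. So sub: -3*(x - 7) = 21.
Step 3. [-3*(x - 7) = 21] -3·(inner) — divide through by -3, so div: x - 7 = -7.
Step 4. [x - 7 = -7] add 7: x sits inside (… - 7) ⇒ sub: x = 0.

Answer: x ∈ {0}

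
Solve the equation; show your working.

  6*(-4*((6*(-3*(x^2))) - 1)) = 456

Step 1. [6*(-4*((6*(-3*(x^2))) - 1)) = 456] divide by the outer 6. So div: -4*((6*(-3*(x^2))) - 1) = 76.
Step 2. [-4*((6*(-3*(x^2))) - 1) = 76] LHS = -4·(…); ÷-4 both sides, so div: (6*(-3*(x^2))) - 1 = -19.
Step 3. [(6*(-3*(x^2))) - 1 = -19] peel the -1: add 1 from each side. So sub: 6*(-3*(x^2)) = -18.
Step 4. [6*(-3*(x^2)) = -18] divide by the outer 6. So div: -3*(x^2) = -3.
Step 5. [-3*(x^2) = -3] -3 out front; divide by -3, so div: x^2 = 1.
Step 6. [x^2 = 1] √ both sides: 1 ≥ 0 gives two branches. So sqrt: x = 1 or -1.

Answer: x ∈ {-1, 1}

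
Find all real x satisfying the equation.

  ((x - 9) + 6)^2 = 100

Step 1. [((x - 9) + 6)^2 = 100] 100 ≥ 0, LHS is (·)² — take ±√, so sqrt: (x - 9) + 6 = 10 or -10.
Step 2. [(x - 9) + 6 = 10 or -10] subtract 6: x sits inside (… + 6), so sub: x - 9 = 4 or -16.
Step 3. [x - 9 = 4 or -16] peel the -9: add 9 from each side, so sub: x = 13 or -7.

Answer: x ∈ {-7, 13}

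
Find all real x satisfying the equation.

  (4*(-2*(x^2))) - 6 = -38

Step 1. [(4*(-2*(x^2))) - 6 = -38] -6 is outermost — add 6 both sides ⇒ sub: 4*(-2*(x^2)) = -32.
Step 2. [4*(-2*(x^2)) = -32] 4 out front; divide by 4 ⇒ div: -2*(x^2) = -8.
Step 3. [-2*(x^2) = -8] -2·(inner) — divide through by -2, so div: x^2 = 4.
Step 4. [x^2 = 4] √ both sides: 4 ≥ 0 gives two branches. So sqrt: x = 2 or -2.

Answer: x ∈ {-2, 2}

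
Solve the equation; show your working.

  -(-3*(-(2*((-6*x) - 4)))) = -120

Step 1. [-(-3*(-(2*((-6*x) - 4)))) = -120] LHS negated; negate both sides, so neg: -3*(-(2*((-6*x) - 4))) = 120.
Step 2. [-3*(-(2*((-6*x) - 4))) = 120] -3·(inner) — divide through by -3. So div: -(2*((-6*x) - 4)) = -40.
Step 3. [-(2*((-6*x) - 4)) = -40] flip signs both sides. So neg: 2*((-6*x) - 4) = 40.
Step 4. [2*((-6*x) - 4) = 40] divide by the outer 2 ⇒ div: (-6*x) - 4 = 20.
Step 5. [(-6*x) - 4 = 20] -4 is outermost — add 4 both sides, so sub: -6*x = 24.
Step 6. [-6*x = 24] -6 out front; divide by -6 ⇒ div: x = -4.

Answer: x ∈ {-4}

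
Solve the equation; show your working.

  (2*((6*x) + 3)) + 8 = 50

Step 1. [(2*((6*x) + 3)) + 8 = 50] 2 divides every term; factor it out, so factor: ((6*x) + 3) + 4 = 25.
Step 2. [((6*x) + 3) + 4 = 25] +4 is outermost — subtract 4 both sides, so sub: (6*x) + 3 = 21.
Step 3. [(6*x) + 3 = 21] 3 comes off first (subtract 3), so sub: 6*x = 18.
Step 4. [6*x = 18] 6 out front; divide by 6 ⇒ div: x = 3.

Answer: x ∈ {3}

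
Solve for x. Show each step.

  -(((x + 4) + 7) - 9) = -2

Step 1. [-(((x + 4) + 7) - 9) = -2] LHS negated; negate both sides, so neg: ((x + 4) + 7) - 9 = 2.
Step 2. [((x + 4) + 7) - 9 = 2] the outer -9 inverts by adding 9. So sub: (x + 4) + 7 = 11.
Step 3. [(x + 4) + 7 = 11] +7 is outermost — subtract 7 both sides. So sub: x + 4 = 4.
Step 4. [x + 4 = 4] 4 comes off first (subtract 4). So sub: x = 0.

Answer: x ∈ {0}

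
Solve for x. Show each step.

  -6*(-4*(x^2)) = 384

Step 1. [-6*(-4*(x^2)) = 384] -6·(inner) — divide through by -6 ⇒ div: -4*(x^2) = -64.
Step 2. [-4*(x^2) = -64] leading coefficient -4: divide by -4, so div: x^2 = 16.
Step 3. [x^2 = 16] √ both sides: 16 ≥ 0 gives two branches. So sqrt: x = 4 or -4.

Answer: x ∈ {-4, 4}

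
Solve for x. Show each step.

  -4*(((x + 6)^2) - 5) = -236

Step 1. [-4*(((x + 6)^2) - 5) = -236] LHS = -4·(…); ÷-4 both sides. So div: ((x + 6)^2) - 5 = 59.
Step 2. [((x + 6)^2) - 5 = 59] the outer -5 inverts by adding 5, so sub: (x + 6)^2 = 64.
Step 3. [(x + 6)^2 = 64] LHS squared, RHS 64 ≥ 0: apply √ (±). So sqrt: x + 6 = 8 or -8.
Step 4. [x + 6 = 8 or -8] +6 is outermost — subtract 6 both sides ⇒ sub: x = 2 or -14.

Answer: x ∈ {-14, 2}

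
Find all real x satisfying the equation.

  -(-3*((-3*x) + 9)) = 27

Step 1. [-(-3*((-3*x) + 9)) = 27] leading − — multiply by −1, so neg: -3*((-3*x) + 9) = -27.
Step 2. [-3*((-3*x) + 9) = -27] -3·(inner) — divide through by -3 ⇒ div: (-3*x) + 9 = 9.
Step 3. [(-3*x) + 9 = 9] subtract 9: x sits inside (… + 9) ⇒ sub: -3*x = 0.
Step 4. [-3*x = 0] divide by the outer -3, so div: x = 0.

Answer: x ∈ {0}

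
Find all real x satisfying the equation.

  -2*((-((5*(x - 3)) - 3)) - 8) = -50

Step 1. [-2*((-((5*(x - 3)) - 3)) - 8) = -50] leading coefficient -2: divide by -2. So div: (-((5*(x - 3)) - 3)) - 8 = 25.
Step 2. [(-((5*(x - 3)) - 3)) - 8 = 25] -8 is outermost — add 8 both sides, so sub: -((5*(x - 3)) - 3) = 33.
Step 3. [-((5*(x - 3)) - 3) = 33] flip signs both sides, so neg: (5*(x - 3)) - 3 = -33.
Step 4. [(5*(x - 3)) - 3 = -33] peel the -3: add 3 from each side. So sub: 5*(x - 3) = -30.
Step 5. [5*(x - 3) = -30] 5·(inner) — divide through by 5. So div: x - 3 = -6.
Step 6. [x - 3 = -6] peel the -3: add 3 from each side, so sub: x = -3.

Answer: x ∈ {-3}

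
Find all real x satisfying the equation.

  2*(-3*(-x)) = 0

Step 1. [2*(-3*(-x)) = 0] divide by the outer 2, so div: -3*(-x) = 0.
Step 2. [-3*(-x) = 0] -3·(inner) — divide through by -3, so div: -x = 0.
Step 3. [-x = 0] leading − — multiply by −1, so neg: x = 0.

Answer: x ∈ {0}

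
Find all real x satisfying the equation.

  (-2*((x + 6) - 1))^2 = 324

Step 1. [(-2*((x + 6) - 1))^2 = 324] 324 ≥ 0, LHS is (·)² — take ±√ ⇒ sqrt: -2*((x + 6) - 1) = 18 or -18.
Step 2. [-2*((x + 6) - 1) = 18 or -18] LHS = -2·(…); ÷-2 both sides, so div: (x + 6) - 1 = -9 or 9.
Step 3. [(x + 6) - 1 = -9 or 9] the outer -1 inverts by adding 1. So sub: x + 6 = -8 or 10.
Step 4. [x + 6 = -8 or 10] the outer +6 inverts by subtracting 6 ⇒ sub: x = -14 or 4.

Answer: x ∈ {-14, 4}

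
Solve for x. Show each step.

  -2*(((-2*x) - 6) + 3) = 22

Step 1. [-2*(((-2*x) - 6) + 3) = 22] -2·(inner) — divide through by -2. So div: ((-2*x) - 6) + 3 = -11.
Step 2. [((-2*x) - 6) + 3 = -11] peel the +3: subtract 3 from each side. So sub: (-2*x) - 6 = -14.
Step 3. [(-2*x) - 6 = -14] -6 is outermost — add 6 both sides ⇒ sub: -2*x = -8.
Step 4. [-2*x = -8] divide by the outer -2. So div: x = 4.

Answer: x ∈ {4}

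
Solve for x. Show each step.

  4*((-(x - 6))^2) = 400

Step 1. [4*((-(x - 6))^2) = 400] 4 out front; divide by 4 ⇒ div: (-(x - 6))^2 = 100.
Step 2. [(-(x - 6))^2 = 100] LHS squared, RHS 100 ≥ 0: apply √ (±) ⇒ sqrt: -(x - 6) = 10 or -10.
Step 3. [-(x - 6) = 10 or -10] LHS negated; negate both sides. So neg: x - 6 = -10 or 10.
Step 4. [x - 6 = -10 or 10] 6 comes off first (add 6) ⇒ sub: x = -4 or 16.

Answer: x ∈ {-4, 16}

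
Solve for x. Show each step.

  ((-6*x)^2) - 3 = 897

Step 1. [((-6*x)^2) - 3 = 897] 3 comes off first (add 3). So sub: (-6*x)^2 = 900.
Step 2. [(-6*x)^2 = 900] LHS squared, RHS 900 ≥ 0: apply √ (±), so sqrt: -6*x = 30 or -30.
Step 3. [-6*x = 30 or -30] divide by the outer -6 ⇒ div: x = -5 or 5.

Answer: x ∈ {-5, 5}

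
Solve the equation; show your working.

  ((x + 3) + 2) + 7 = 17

Step 1. [((x + 3) + 2) + 7 = 17] 7 comes off first (subtract 7), so sub: (x + 3) + 2 = 10.
Step 2. [(x + 3) + 2 = 10] 2 comes off first (subtract 2), so sub: x + 3 = 8.
Step 3. [x + 3 = 8] 3 comes off first (subtract 3). So sub: x = 5.

Answer: x ∈ {5}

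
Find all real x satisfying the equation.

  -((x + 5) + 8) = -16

Step 1. [-((x + 5) + 8) = -16] LHS negated; negate both sides, so neg: (x + 5) + 8 = 16.
Step 2. [(x + 5) + 8 = 16] peel the +8: subtract 8 from each side ⇒ sub: x + 5 = 8.
Step 3. [x + 5 = 8] 5 comes off first (subtract 5), so sub: x = 3.

Answer: x ∈ {3}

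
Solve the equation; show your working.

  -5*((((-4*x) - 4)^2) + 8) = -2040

Step 1. [-5*((((-4*x) - 4)^2) + 8) = -2040] divide by the outer -5, so div: (((-4*x) - 4)^2) + 8 = 408.
Step 2. [(((-4*x) - 4)^2) + 8 = 408] the outer +8 inverts by subtracting 8. So sub: ((-4*x) - 4)^2 = 400.
Step 3. [((-4*x) - 4)^2 = 400] 400 ≥ 0, LHS is (·)² — take ±√, so sqrt: (-4*x) - 4 = 20 or -20.
Step 4. [(-4*x) - 4 = 20 or -20] 4 comes off first (add 4), so sub: -4*x = 24 or -16.
Step 5. [-4*x = 24 or -16] -4 out front; divide by -4 ⇒ div: x = -6 or 4.

Answer: x ∈ {-6, 4}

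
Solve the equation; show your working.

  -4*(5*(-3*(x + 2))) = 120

Step 1. [-4*(5*(-3*(x + 2))) = 120] -4 out front; divide by -4 ⇒ div: 5*(-3*(x + 2)) = -30.
Step 2. [5*(-3*(x + 2)) = -30] divide by the outer 5. So div: -3*(x + 2) = -6.
Step 3. [-3*(x + 2) = -6] divide by the outer -3. So div: x + 2 = 2.
Step 4. [x + 2 = 2] +2 is outermost — subtract 2 both sides, so sub: x = 0.

Answer: x ∈ {0}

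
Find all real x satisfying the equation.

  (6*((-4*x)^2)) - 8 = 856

Step 1. [(6*((-4*x)^2)) - 8 = 856] the outer -8 inverts by adding 8 ⇒ sub: 6*((-4*x)^2) = 864.
Step 2. [6*((-4*x)^2) = 864] divide by the outer 6 ⇒ div: (-4*x)^2 = 144.
Step 3. [(-4*x)^2 = 144] LHS squared, RHS 144 ≥ 0: apply √ (±) ⇒ sqrt: -4*x = 12 or -12.
Step 4. [-4*x = 12 or -12] -4 out front; divide by -4 ⇒ div: x = -3 or 3.

Answer: x ∈ {-3, 3}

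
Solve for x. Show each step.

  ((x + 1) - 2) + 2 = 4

Step 1. [((x + 1) - 2) + 2 = 4] peel the +2: subtract 2 from each side ⇒ sub: (x + 1) - 2 = 2.
Step 2. [(x + 1) - 2 = 2] peel the -2: add 2 from each side, so sub: x + 1 = 4.
Step 3. [x + 1 = 4] subtract 1: x sits inside (… + 1), so sub: x = 3.

Answer: x ∈ {3}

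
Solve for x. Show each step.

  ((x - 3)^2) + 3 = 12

Step 1. [((x - 3)^2) + 3 = 12] 3 comes off first (subtract 3). So sub: (x - 3)^2 = 9.
Step 2. [(x - 3)^2 = 9] √ both sides: 9 ≥ 0 gives two branches. So sqrt: x - 3 = 3 or -3.
Step 3. [x - 3 = 3 or -3] add 3: x sits inside (… - 3) ⇒ sub: x = 6 or 0.

Answer: x ∈ {0, 6}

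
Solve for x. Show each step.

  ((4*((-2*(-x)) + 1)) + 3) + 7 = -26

Step 1. [((4*((-2*(-x)) + 1)) + 3) + 7 = -26] peel the +7: subtract 7 from each side, so sub: (4*((-2*(-x)) + 1)) + 3 = -33.
Step 2. [(4*((-2*(-x)) + 1)) + 3 = -33] subtract 3: x sits inside (… + 3) ⇒ sub: 4*((-2*(-x)) + 1) = -36.
Step 3. [4*((-2*(-x)) + 1) = -36] divide by the outer 4 ⇒ div: (-2*(-x)) + 1 = -9.
Step 4. [(-2*(-x)) + 1 = -9] the outer +1 inverts by subtracting 1. So sub: -2*(-x) = -10.
Step 5. [-2*(-x) = -10] divide by the outer -2 ⇒ div: -x = 5.
Step 6. [-x = 5] LHS negated; negate both sides ⇒ neg: x = -5.

Answer: x ∈ {-5}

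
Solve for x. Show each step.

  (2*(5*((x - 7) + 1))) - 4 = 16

Step 1. [(2*(5*((x - 7) + 1))) - 4 = 16] 2 | LHS and 2 | 16: pull 2 out. So factor: (5*((x - 7) + 1)) - 2 = 8.
Step 2. [(5*((x - 7) + 1)) - 2 = 8] add 2: x sits inside (… - 2). So sub: 5*((x - 7) + 1) = 10.
Step 3. [5*((x - 7) + 1) = 10] 5·(inner) — divide through by 5, so div: (x - 7) + 1 = 2.
Step 4. [(x - 7) + 1 = 2] peel the +1: subtract 1 from each side, so sub: x - 7 = 1.
Step 5. [x - 7 = 1] the outer -7 inverts by adding 7, so sub: x = 8.

Answer: x ∈ {8}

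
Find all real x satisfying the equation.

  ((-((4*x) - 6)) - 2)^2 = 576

Step 1. [((-((4*x) - 6)) - 2)^2 = 576] 576 ≥ 0, LHS is (·)² — take ±√, so sqrt: (-((4*x) - 6)) - 2 = 24 or -24.
Step 2. [(-((4*x) - 6)) - 2 = 24 or -24] peel the -2: add 2 from each side, so sub: -((4*x) - 6) = 26 or -22.
Step 3. [-((4*x) - 6) = 26 or -22] flip signs both sides. So neg: (4*x) - 6 = -26 or 22.
Step 4. [(4*x) - 6 = -26 or 22] 6 comes off first (add 6). So sub: 4*x = -20 or 28.
Step 5. [4*x = -20 or 28] LHS = 4·(…); ÷4 both sides, so div: x = -5 or 7.

Answer: x ∈ {-5, 7}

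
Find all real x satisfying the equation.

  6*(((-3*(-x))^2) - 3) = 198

Step 1. [6*(((-3*(-x))^2) - 3) = 198] divide by the outer 6. So div: ((-3*(-x))^2) - 3 = 33.
Step 2. [((-3*(-x))^2) - 3 = 33] -3 is outermost — add 3 both sides ⇒ sub: (-3*(-x))^2 = 36.
Step 3. [(-3*(-x))^2 = 36] √ both sides: 36 ≥ 0 gives two branches. So sqrt: -3*(-x) = 6 or -6.
Step 4. [-3*(-x) = 6 or -6] -3·(inner) — divide through by -3, so div: -x = -2 or 2.
Step 5. [-x = -2 or 2] leading − — multiply by −1 ⇒ neg: x = 2 or -2.

Answer: x ∈ {-2, 2}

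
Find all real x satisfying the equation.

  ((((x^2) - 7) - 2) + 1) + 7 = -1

Step 1. [((((x^2) - 7) - 2) + 1) + 7 = -1] 7 comes off first (subtract 7) ⇒ sub: (((x^2) - 7) - 2) + 1 = -8.
Step 2. [(((x^2) - 7) - 2) + 1 = -8] the outer +1 inverts by subtracting 1, so sub: ((x^2) - 7) - 2 = -9.
Step 3. [((x^2) - 7) - 2 = -9] 2 comes off first (add 2), so sub: (x^2) - 7 = -7.
Step 4. [(x^2) - 7 = -7] 7 comes off first (add 7). So sub: x^2 = 0.
Step 5. [x^2 = 0] LHS squared, RHS 0 ≥ 0: apply √ (±) ⇒ sqrt: x = 0.

Answer: x ∈ {0}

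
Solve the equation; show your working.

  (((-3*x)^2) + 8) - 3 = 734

Step 1. [(((-3*x)^2) + 8) - 3 = 734] add 3: x sits inside (… - 3) ⇒ sub: ((-3*x)^2) + 8 = 737.
Step 2. [((-3*x)^2) + 8 = 737] subtract 8: x sits inside (… + 8), so sub: (-3*x)^2 = 729.
Step 3. [(-3*x)^2 = 729] LHS squared, RHS 729 ≥ 0: apply √ (±) ⇒ sqrt: -3*x = 27 or -27.
Step 4. [-3*x = 27 or -27] divide by the outer -3 ⇒ div: x = -9 or 9.

Answer: x ∈ {-9, 9}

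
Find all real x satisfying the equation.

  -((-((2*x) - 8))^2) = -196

Step 1. [-((-((2*x) - 8))^2) = -196] LHS negated; negate both sides. So neg: (-((2*x) - 8))^2 = 196.
Step 2. [(-((2*x) - 8))^2 = 196] 196 ≥ 0, LHS is (·)² — take ±√ ⇒ sqrt: -((2*x) - 8) = 14 or -14.
Step 3. [-((2*x) - 8) = 14 or -14] LHS negated; negate both sides, so neg: (2*x) - 8 = -14 or 14.
Step 4. [(2*x) - 8 = -14 or 14] 2 divides every term; factor it out. So factor: x - 4 = -7 or 7.
Step 5. [x - 4 = -7 or 7] 4 comes off first (add 4). So sub: x = -3 or 11.

Answer: x ∈ {-3, 11}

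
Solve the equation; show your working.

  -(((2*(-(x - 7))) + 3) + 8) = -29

Step 1. [-(((2*(-(x - 7))) + 3) + 8) = -29] flip signs both sides ⇒ neg: ((2*(-(x - 7))) + 3) + 8 = 29.
Step 2. [((2*(-(x - 7))) + 3) + 8 = 29] 8 comes off first (subtract 8), so sub: (2*(-(x - 7))) + 3 = 21.
Step 3. [(2*(-(x - 7))) + 3 = 21] peel the +3: subtract 3 from each side. So sub: 2*(-(x - 7)) = 18.
Step 4. [2*(-(x - 7)) = 18] 2 out front; divide by 2, so div: -(x - 7) = 9.
Step 5. [-(x - 7) = 9] LHS negated; negate both sides. So neg: x - 7 = -9.
Step 6. [x - 7 = -9] -7 is outermost — add 7 both sides. So sub: x = -2.

Answer: x ∈ {-2}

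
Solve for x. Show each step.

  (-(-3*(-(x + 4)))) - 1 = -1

Step 1. [(-(-3*(-(x + 4)))) - 1 = -1] the outer -1 inverts by adding 1. So sub: -(-3*(-(x + 4))) = 0.
Step 2. [-(-3*(-(x + 4))) = 0] flip signs both sides. So neg: -3*(-(x + 4)) = 0.
Step 3. [-3*(-(x + 4)) = 0] leading coefficient -3: divide by -3 ⇒ div: -(x + 4) = 0.
Step 4. [-(x + 4) = 0] flip signs both sides. So neg: x + 4 = 0.
Step 5. [x + 4 = 0] subtract 4: x sits inside (… + 4). So sub: x = -4.

Answer: x ∈ {-4}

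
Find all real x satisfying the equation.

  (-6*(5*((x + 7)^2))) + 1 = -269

Step 1. [(-6*(5*((x + 7)^2))) + 1 = -269] 1 comes off first (subtract 1). So sub: -6*(5*((x + 7)^2)) = -270.
Step 2. [-6*(5*((x + 7)^2)) = -270] LHS = -6·(…); ÷-6 both sides. So div: 5*((x + 7)^2) = 45.
Step 3. [5*((x + 7)^2) = 45] 5 out front; divide by 5, so div: (x + 7)^2 = 9.
Step 4. [(x + 7)^2 = 9] 9 ≥ 0, LHS is (·)² — take ±√, so sqrt: x + 7 = 3 or -3.
Step 5. [x + 7 = 3 or -3] +7 is outermost — subtract 7 both sides ⇒ sub: x = -4 or -10.

Answer: x ∈ {-10, -4}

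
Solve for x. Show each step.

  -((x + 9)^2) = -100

Step 1. [-((x + 9)^2) = -100] leading − — multiply by −1 ⇒ neg: (x + 9)^2 = 100.
Step 2. [(x + 9)^2 = 100] LHS squared, RHS 100 ≥ 0: apply √ (±) ⇒ sqrt: x + 9 = 10 or -10.
Step 3. [x + 9 = 10 or -10] +9 is outermost — subtract 9 both sides, so sub: x = 1 or -19.

Answer: x ∈ {-19, 1}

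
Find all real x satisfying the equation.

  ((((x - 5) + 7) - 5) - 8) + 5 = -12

Step 1. [((((x - 5) + 7) - 5) - 8) + 5 = -12] subtract 5: x sits inside (… + 5), so sub: (((x - 5) + 7) - 5) - 8 = -17.
Step 2. [(((x - 5) + 7) - 5) - 8 = -17] add 8: x sits inside (… - 8) ⇒ sub: ((x - 5) + 7) - 5 = -9.
Step 3. [((x - 5) + 7) - 5 = -9] add 5: x sits inside (… - 5), so sub: (x - 5) + 7 = -4.
Step 4. [(x - 5) + 7 = -4] the outer +7 inverts by subtracting 7 ⇒ sub: x - 5 = -11.
Step 5. [x - 5 = -11] add 5: x sits inside (… - 5), so sub: x = -6.

Answer: x ∈ {-6}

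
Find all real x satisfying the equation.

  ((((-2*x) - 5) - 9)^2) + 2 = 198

Step 1. [((((-2*x) - 5) - 9)^2) + 2 = 198] 2 comes off first (subtract 2), so sub: (((-2*x) - 5) - 9)^2 = 196.
Step 2. [(((-2*x) - 5) - 9)^2 = 196] 196 ≥ 0, LHS is (·)² — take ±√, so sqrt: ((-2*x) - 5) - 9 = 14 or -14.
Step 3. [((-2*x) - 5) - 9 = 14 or -14] 9 comes off first (add 9). So sub: (-2*x) - 5 = 23 or -5.
Step 4. [(-2*x) - 5 = 23 or -5] the outer -5 inverts by adding 5, so sub: -2*x = 28 or 0.
Step 5. [-2*x = 28 or 0] -2 out front; divide by -2 ⇒ div: x = -14 or 0.

Answer: x ∈ {-14, 0}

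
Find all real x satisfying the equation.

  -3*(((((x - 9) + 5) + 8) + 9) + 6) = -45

Step 1. [-3*(((((x - 9) + 5) + 8) + 9) + 6) = -45] divide by the outer -3 ⇒ div: ((((x - 9) + 5) + 8) + 9) + 6 = 15.
Step 2. [((((x - 9) + 5) + 8) + 9) + 6 = 15] 6 comes off first (subtract 6), so sub: (((x - 9) + 5) + 8) + 9 = 9.
Step 3. [(((x - 9) + 5) + 8) + 9 = 9] peel the +9: subtract 9 from each side ⇒ sub: ((x - 9) + 5) + 8 = 0.
Step 4. [((x - 9) + 5) + 8 = 0] 8 comes off first (subtract 8), so sub: (x - 9) + 5 = -8.
Step 5. [(x - 9) + 5 = -8] the outer +5 inverts by subtracting 5, so sub: x - 9 = -13.
Step 6. [x - 9 = -13] 9 comes off first (add 9). So sub: x = -4.

Answer: x ∈ {-4}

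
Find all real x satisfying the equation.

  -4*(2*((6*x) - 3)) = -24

Step 1. [-4*(2*((6*x) - 3)) = -24] -4 out front; divide by -4, so div: 2*((6*x) - 3) = 6.
Step 2. [2*((6*x) - 3) = 6] LHS = 2·(…); ÷2 both sides ⇒ div: (6*x) - 3 = 3.
Step 3. [(6*x) - 3 = 3] add 3: x sits inside (… - 3), so sub: 6*x = 6.
Step 4. [6*x = 6] leading coefficient 6: divide by 6. So div: x = 1.

Answer: x ∈ {1}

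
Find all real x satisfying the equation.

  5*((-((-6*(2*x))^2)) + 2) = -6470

Step 1. [5*((-((-6*(2*x))^2)) + 2) = -6470] 5 out front; divide by 5, so div: (-((-6*(2*x))^2)) + 2 = -1294.
Step 2. [(-((-6*(2*x))^2)) + 2 = -1294] peel the +2: subtract 2 from each side. So sub: -((-6*(2*x))^2) = -1296.
Step 3. [-((-6*(2*x))^2) = -1296] leading − — multiply by −1 ⇒ neg: (-6*(2*x))^2 = 1296.
Step 4. [(-6*(2*x))^2 = 1296] LHS squared, RHS 1296 ≥ 0: apply √ (±), so sqrt: -6*(2*x) = 36 or -36.
Step 5. [-6*(2*x) = 36 or -36] -6 out front; divide by -6. So div: 2*x = -6 or 6.
Step 6. [2*x = -6 or 6] 2·(inner) — divide through by 2 ⇒ div: x = -3 or 3.

Answer: x ∈ {-3, 3}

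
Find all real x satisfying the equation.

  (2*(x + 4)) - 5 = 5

Step 1. [(2*(x + 4)) - 5 = 5] the outer -5 inverts by adding 5. So sub: 2*(x + 4) = 10.
Step 2. [2*(x + 4) = 10] divide by the outer 2. So div: x + 4 = 5.
Step 3. [x + 4 = 5] the outer +4 inverts by subtracting 4. So sub: x = 1.

Answer: x ∈ {1}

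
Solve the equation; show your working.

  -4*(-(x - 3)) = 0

Step 1. [-4*(-(x - 3)) = 0] leading coefficient -4: divide by -4, so div: -(x - 3) = 0.
Step 2. [-(x - 3) = 0] LHS negated; negate both sides. So neg: x - 3 = 0.
Step 3. [x - 3 = 0] -3 is outermost — add 3 both sides. So sub: x = 3.

Answer: x ∈ {3}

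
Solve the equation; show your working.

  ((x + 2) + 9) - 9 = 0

Step 1. [((x + 2) + 9) - 9 = 0] add 9: x sits inside (… - 9) ⇒ sub: (x + 2) + 9 = 9.
Step 2. [(x + 2) + 9 = 9] peel the +9: subtract 9 from each side ⇒ sub: x + 2 = 0.
Step 3. [x + 2 = 0] 2 comes off first (subtract 2), so sub: x = -2.

Answer: x ∈ {-2}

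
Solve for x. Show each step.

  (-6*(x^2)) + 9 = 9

Step 1. [(-6*(x^2)) + 9 = 9] peel the +9: subtract 9 from each side ⇒ sub: -6*(x^2) = 0.
Step 2. [-6*(x^2) = 0] leading coefficient -6: divide by -6, so div: x^2 = 0.
Step 3. [x^2 = 0] LHS squared, RHS 0 ≥ 0: apply √ (±) ⇒ sqrt: x = 0.

Answer: x ∈ {0}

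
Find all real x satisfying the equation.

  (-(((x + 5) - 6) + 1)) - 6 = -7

Step 1. [(-(((x + 5) - 6) + 1)) - 6 = -7] 6 comes off first (add 6), so sub: -(((x + 5) - 6) + 1) = -1.
Step 2. [-(((x + 5) - 6) + 1) = -1] LHS negated; negate both sides. So neg: ((x + 5) - 6) + 1 = 1.
Step 3. [((x + 5) - 6) + 1 = 1] 1 comes off first (subtract 1). So sub: (x + 5) - 6 = 0.
Step 4. [(x + 5) - 6 = 0] peel the -6: add 6 from each side. So sub: x + 5 = 6.
Step 5. [x + 5 = 6] the outer +5 inverts by subtracting 5, so sub: x = 1.

Answer: x ∈ {1}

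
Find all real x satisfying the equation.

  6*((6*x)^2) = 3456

Step 1. [6*((6*x)^2) = 3456] 6 out front; divide by 6 ⇒ div: (6*x)^2 = 576.
Step 2. [(6*x)^2 = 576] √ both sides: 576 ≥ 0 gives two branches. So sqrt: 6*x = 24 or -24.
Step 3. [6*x = 24 or -24] leading coefficient 6: divide by 6. So div: x = 4 or -4.

Answer: x ∈ {-4, 4}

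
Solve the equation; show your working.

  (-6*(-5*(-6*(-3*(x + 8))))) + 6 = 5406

Step 1. [(-6*(-5*(-6*(-3*(x + 8))))) + 6 = 5406] 6 comes off first (subtract 6) ⇒ sub: -6*(-5*(-6*(-3*(x + 8)))) = 5400.
Step 2. [-6*(-5*(-6*(-3*(x + 8)))) = 5400] LHS = -6·(…); ÷-6 both sides, so div: -5*(-6*(-3*(x + 8))) = -900.
Step 3. [-5*(-6*(-3*(x + 8))) = -900] -5·(inner) — divide through by -5. So div: -6*(-3*(x + 8)) = 180.
Step 4. [-6*(-3*(x + 8)) = 180] -6 out front; divide by -6, so div: -3*(x + 8) = -30.
Step 5. [-3*(x + 8) = -30] leading coefficient -3: divide by -3, so div: x + 8 = 10.
Step 6. [x + 8 = 10] subtract 8: x sits inside (… + 8), so sub: x = 2.

Answer: x ∈ {2}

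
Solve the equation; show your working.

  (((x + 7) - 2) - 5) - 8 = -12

Step 1. [(((x + 7) - 2) - 5) - 8 = -12] peel the -8: add 8 from each side, so sub: ((x + 7) - 2) - 5 = -4.
Step 2. [((x + 7) - 2) - 5 = -4] add 5: x sits inside (… - 5) ⇒ sub: (x + 7) - 2 = 1.
Step 3. [(x + 7) - 2 = 1] -2 is outermost — add 2 both sides, so sub: x + 7 = 3.
Step 4. [x + 7 = 3] +7 is outermost — subtract 7 both sides ⇒ sub: x = -4.

Answer: x ∈ {-4}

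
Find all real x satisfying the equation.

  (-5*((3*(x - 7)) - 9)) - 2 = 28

Step 1. [(-5*((3*(x - 7)) - 9)) - 2 = 28] the outer -2 inverts by adding 2. So sub: -5*((3*(x - 7)) - 9) = 30.
Step 2. [-5*((3*(x - 7)) - 9) = 30] -5·(inner) — divide through by -5. So div: (3*(x - 7)) - 9 = -6.
Step 3. [(3*(x - 7)) - 9 = -6] 3 | LHS and 3 | -6: pull 3 out. So factor: (x - 7) - 3 = -2.
Step 4. [(x - 7) - 3 = -2] add 3: x sits inside (… - 3). So sub: x - 7 = 1.
Step 5. [x - 7 = 1] the outer -7 inverts by adding 7, so sub: x = 8.

Answer: x ∈ {8}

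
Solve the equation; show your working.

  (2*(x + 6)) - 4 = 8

Step 1. [(2*(x + 6)) - 4 = 8] the outer -4 inverts by adding 4. So sub: 2*(x + 6) = 12.
Step 2. [2*(x + 6) = 12] leading coefficient 2: divide by 2, so div: x + 6 = 6.
Step 3. [x + 6 = 6] subtract 6: x sits inside (… + 6) ⇒ sub: x = 0.

Answer: x ∈ {0}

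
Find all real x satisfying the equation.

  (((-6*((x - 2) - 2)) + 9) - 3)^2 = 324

Step 1. [(((-6*((x - 2) - 2)) + 9) - 3)^2 = 324] LHS squared, RHS 324 ≥ 0: apply √ (±) ⇒ sqrt: ((-6*((x - 2) - 2)) + 9) - 3 = 18 or -18.
Step 2. [((-6*((x - 2) - 2)) + 9) - 3 = 18 or -18] 3 comes off first (add 3), so sub: (-6*((x - 2) - 2)) + 9 = 21 or -15.
Step 3. [(-6*((x - 2) - 2)) + 9 = 21 or -15] peel the +9: subtract 9 from each side ⇒ sub: -6*((x - 2) - 2) = 12 or -24.
Step 4. [-6*((x - 2) - 2) = 12 or -24] -6·(inner) — divide through by -6 ⇒ div: (x - 2) - 2 = -2 or 4.
Step 5. [(x - 2) - 2 = -2 or 4] -2 is outermost — add 2 both sides ⇒ sub: x - 2 = 0 or 6.
Step 6. [x - 2 = 0 or 6] add 2: x sits inside (… - 2). So sub: x = 2 or 8.

Answer: x ∈ {2, 8}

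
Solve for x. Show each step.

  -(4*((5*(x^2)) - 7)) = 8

Step 1. [-(4*((5*(x^2)) - 7)) = 8] leading − — multiply by −1, so neg: 4*((5*(x^2)) - 7) = -8.
Step 2. [4*((5*(x^2)) - 7) = -8] 4·(inner) — divide through by 4, so div: (5*(x^2)) - 7 = -2.
Step 3. [(5*(x^2)) - 7 = -2] peel the -7: add 7 from each side ⇒ sub: 5*(x^2) = 5.
Step 4. [5*(x^2) = 5] LHS = 5·(…); ÷5 both sides. So div: x^2 = 1.
Step 5. [x^2 = 1] √ both sides: 1 ≥ 0 gives two branches. So sqrt: x = 1 or -1.

Answer: x ∈ {-1, 1}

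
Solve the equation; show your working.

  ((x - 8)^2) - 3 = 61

Step 1. [((x - 8)^2) - 3 = 61] 3 comes off first (add 3). So sub: (x - 8)^2 = 64.
Step 2. [(x - 8)^2 = 64] LHS squared, RHS 64 ≥ 0: apply √ (±) ⇒ sqrt: x - 8 = 8 or -8.
Step 3. [x - 8 = 8 or -8] the outer -8 inverts by adding 8. So sub: x = 16 or 0.

Answer: x ∈ {0, 16}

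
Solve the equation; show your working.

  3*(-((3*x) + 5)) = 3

Step 1. [3*(-((3*x) + 5)) = 3] leading coefficient 3: divide by 3, so div: -((3*x) + 5) = 1.
Step 2. [-((3*x) + 5) = 1] leading − — multiply by −1, so neg: (3*x) + 5 = -1.
Step 3. [(3*x) + 5 = -1] subtract 5: x sits inside (… + 5) ⇒ sub: 3*x = -6.
Step 4. [3*x = -6] leading coefficient 3: divide by 3 ⇒ div: x = -2.

Answer: x ∈ {-2}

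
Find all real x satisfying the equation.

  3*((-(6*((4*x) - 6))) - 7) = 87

Step 1. [3*((-(6*((4*x) - 6))) - 7) = 87] 3 out front; divide by 3. So div: (-(6*((4*x) - 6))) - 7 = 29.
Step 2. [(-(6*((4*x) - 6))) - 7 = 29] -7 is outermost — add 7 both sides ⇒ sub: -(6*((4*x) - 6)) = 36.
Step 3. [-(6*((4*x) - 6)) = 36] LHS negated; negate both sides, so neg: 6*((4*x) - 6) = -36.
Step 4. [6*((4*x) - 6) = -36] LHS = 6·(…); ÷6 both sides ⇒ div: (4*x) - 6 = -6.
Step 5. [(4*x) - 6 = -6] peel the -6: add 6 from each side, so sub: 4*x = 0.
Step 6. [4*x = 0] 4 out front; divide by 4, so div: x = 0.

Answer: x ∈ {0}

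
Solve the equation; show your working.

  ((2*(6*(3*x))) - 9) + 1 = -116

Step 1. [((2*(6*(3*x))) - 9) + 1 = -116] subtract 1: x sits inside (… + 1), so sub: (2*(6*(3*x))) - 9 = -117.
Step 2. [(2*(6*(3*x))) - 9 = -117] peel the -9: add 9 from each side. So sub: 2*(6*(3*x)) = -108.
Step 3. [2*(6*(3*x)) = -108] 2 out front; divide by 2, so div: 6*(3*x) = -54.
Step 4. [6*(3*x) = -54] 6·(inner) — divide through by 6 ⇒ div: 3*x = -9.
Step 5. [3*x = -9] divide by the outer 3. So div: x = -3.

Answer: x ∈ {-3}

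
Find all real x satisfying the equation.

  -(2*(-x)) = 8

Step 1. [-(2*(-x)) = 8] flip signs both sides ⇒ neg: 2*(-x) = -8.
Step 2. [2*(-x) = -8] leading coefficient 2: divide by 2 ⇒ div: -x = -4.
Step 3. [-x = -4] flip signs both sides. So neg: x = 4.

Answer: x ∈ {4}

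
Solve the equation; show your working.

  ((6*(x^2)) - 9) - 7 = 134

Step 1. [((6*(x^2)) - 9) - 7 = 134] -7 is outermost — add 7 both sides ⇒ sub: (6*(x^2)) - 9 = 141.
Step 2. [(6*(x^2)) - 9 = 141] the outer -9 inverts by adding 9 ⇒ sub: 6*(x^2) = 150.
Step 3. [6*(x^2) = 150] 6·(inner) — divide through by 6, so div: x^2 = 25.
Step 4. [x^2 = 25] √ both sides: 25 ≥ 0 gives two branches. So sqrt: x = 5 or -5.

Answer: x ∈ {-5, 5}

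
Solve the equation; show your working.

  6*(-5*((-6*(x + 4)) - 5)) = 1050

Step 1. [6*(-5*((-6*(x + 4)) - 5)) = 1050] divide by the outer 6. So div: -5*((-6*(x + 4)) - 5) = 175.
Step 2. [-5*((-6*(x + 4)) - 5) = 175] LHS = -5·(…); ÷-5 both sides ⇒ div: (-6*(x + 4)) - 5 = -35.
Step 3. [(-6*(x + 4)) - 5 = -35] add 5: x sits inside (… - 5) ⇒ sub: -6*(x + 4) = -30.
Step 4. [-6*(x + 4) = -30] LHS = -6·(…); ÷-6 both sides, so div: x + 4 = 5.
Step 5. [x + 4 = 5] the outer +4 inverts by subtracting 4. So sub: x = 1.

Answer: x ∈ {1}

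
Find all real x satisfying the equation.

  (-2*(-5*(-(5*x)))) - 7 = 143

Step 1. [(-2*(-5*(-(5*x)))) - 7 = 143] 7 comes off first (add 7), so sub: -2*(-5*(-(5*x))) = 150.
Step 2. [-2*(-5*(-(5*x))) = 150] -2 out front; divide by -2. So div: -5*(-(5*x)) = -75.
Step 3. [-5*(-(5*x)) = -75] -5·(inner) — divide through by -5. So div: -(5*x) = 15.
Step 4. [-(5*x) = 15] leading − — multiply by −1. So neg: 5*x = -15.
Step 5. [5*x = -15] 5·(inner) — divide through by 5 ⇒ div: x = -3.

Answer: x ∈ {-3}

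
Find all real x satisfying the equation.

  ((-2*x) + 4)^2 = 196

Step 1. [((-2*x) + 4)^2 = 196] LHS squared, RHS 196 ≥ 0: apply √ (±). So sqrt: (-2*x) + 4 = 14 or -14.
Step 2. [(-2*x) + 4 = 14 or -14] -2 | LHS and -2 | 14 or -14: pull -2 out. So factor: x - 2 = -7 or 7.
Step 3. [x - 2 = -7 or 7] add 2: x sits inside (… - 2), so sub: x = -5 or 9.

Answer: x ∈ {-5, 9}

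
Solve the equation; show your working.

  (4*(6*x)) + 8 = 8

Step 1. [(4*(6*x)) + 8 = 8] subtract 8: x sits inside (… + 8). So sub: 4*(6*x) = 0.
Step 2. [4*(6*x) = 0] 4 out front; divide by 4, so div: 6*x = 0.
Step 3. [6*x = 0] divide by the outer 6, so div: x = 0.

Answer: x ∈ {0}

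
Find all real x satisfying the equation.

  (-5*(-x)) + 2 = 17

Step 1. [(-5*(-x)) + 2 = 17] +2 is outermost — subtract 2 both sides ⇒ sub: -5*(-x) = 15.
Step 2. [-5*(-x) = 15] -5·(inner) — divide through by -5, so div: -x = -3.
Step 3. [-x = -3] leading − — multiply by −1. So neg: x = 3.

Answer: x ∈ {3}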